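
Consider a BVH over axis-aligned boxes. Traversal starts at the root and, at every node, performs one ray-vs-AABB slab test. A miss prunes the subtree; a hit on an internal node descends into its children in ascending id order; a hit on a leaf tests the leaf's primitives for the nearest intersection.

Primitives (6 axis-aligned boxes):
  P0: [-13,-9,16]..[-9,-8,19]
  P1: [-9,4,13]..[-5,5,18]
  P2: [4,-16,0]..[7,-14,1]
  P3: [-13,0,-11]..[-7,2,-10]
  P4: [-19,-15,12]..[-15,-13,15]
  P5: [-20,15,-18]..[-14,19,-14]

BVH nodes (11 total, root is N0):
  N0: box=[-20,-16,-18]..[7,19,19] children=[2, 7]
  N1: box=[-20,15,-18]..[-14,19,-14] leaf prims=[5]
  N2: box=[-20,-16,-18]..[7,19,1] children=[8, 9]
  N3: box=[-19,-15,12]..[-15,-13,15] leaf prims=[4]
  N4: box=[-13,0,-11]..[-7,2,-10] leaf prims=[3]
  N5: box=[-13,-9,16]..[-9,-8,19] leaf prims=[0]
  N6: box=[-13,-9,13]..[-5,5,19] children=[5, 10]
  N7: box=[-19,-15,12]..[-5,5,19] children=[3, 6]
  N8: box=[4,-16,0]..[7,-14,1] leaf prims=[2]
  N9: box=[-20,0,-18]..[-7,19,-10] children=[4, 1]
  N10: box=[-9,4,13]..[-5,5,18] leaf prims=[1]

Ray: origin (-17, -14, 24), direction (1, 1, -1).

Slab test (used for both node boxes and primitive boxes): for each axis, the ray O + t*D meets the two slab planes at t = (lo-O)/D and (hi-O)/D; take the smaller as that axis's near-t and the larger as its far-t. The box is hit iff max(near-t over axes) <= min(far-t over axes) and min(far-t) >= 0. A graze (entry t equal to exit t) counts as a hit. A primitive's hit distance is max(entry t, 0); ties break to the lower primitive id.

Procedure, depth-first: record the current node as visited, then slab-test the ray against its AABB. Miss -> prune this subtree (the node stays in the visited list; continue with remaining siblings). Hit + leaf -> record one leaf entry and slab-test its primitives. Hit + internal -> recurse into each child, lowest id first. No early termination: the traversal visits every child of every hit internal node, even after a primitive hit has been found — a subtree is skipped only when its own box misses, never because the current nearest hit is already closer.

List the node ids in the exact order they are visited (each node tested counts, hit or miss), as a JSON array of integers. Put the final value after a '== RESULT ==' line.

Walk:
N0 x:[-3,24] y:[-2,33] z:[5,42] -> hit [5,24], descend [2, 7]
  N2 x:[-3,24] y:[-2,33] z:[23,42] -> hit [23,24], descend [8, 9]
    N8 x:[21,24] y:[-2,0] z:[23,24] -> miss, prune
    N9 x:[-3,10] y:[14,33] z:[34,42] -> miss, prune
  N7 x:[-2,12] y:[-1,19] z:[5,12] -> hit [5,12], descend [3, 6]
    N3 x:[-2,2] y:[-1,1] z:[9,12] -> miss, prune
    N6 x:[4,12] y:[5,19] z:[5,11] -> hit [5,11], descend [5, 10]
      N5 x:[4,8] y:[5,6] z:[5,8] -> hit [5,6] leaf, test {P0@t=5}
      N10 x:[8,12] y:[18,19] z:[6,11] -> miss, prune

Summary -> nodes [0, 2, 8, 9, 7, 3, 6, 5, 10]; box-tests=9; leaf-entries=1; first=P0

== RESULT ==
[0, 2, 8, 9, 7, 3, 6, 5, 10]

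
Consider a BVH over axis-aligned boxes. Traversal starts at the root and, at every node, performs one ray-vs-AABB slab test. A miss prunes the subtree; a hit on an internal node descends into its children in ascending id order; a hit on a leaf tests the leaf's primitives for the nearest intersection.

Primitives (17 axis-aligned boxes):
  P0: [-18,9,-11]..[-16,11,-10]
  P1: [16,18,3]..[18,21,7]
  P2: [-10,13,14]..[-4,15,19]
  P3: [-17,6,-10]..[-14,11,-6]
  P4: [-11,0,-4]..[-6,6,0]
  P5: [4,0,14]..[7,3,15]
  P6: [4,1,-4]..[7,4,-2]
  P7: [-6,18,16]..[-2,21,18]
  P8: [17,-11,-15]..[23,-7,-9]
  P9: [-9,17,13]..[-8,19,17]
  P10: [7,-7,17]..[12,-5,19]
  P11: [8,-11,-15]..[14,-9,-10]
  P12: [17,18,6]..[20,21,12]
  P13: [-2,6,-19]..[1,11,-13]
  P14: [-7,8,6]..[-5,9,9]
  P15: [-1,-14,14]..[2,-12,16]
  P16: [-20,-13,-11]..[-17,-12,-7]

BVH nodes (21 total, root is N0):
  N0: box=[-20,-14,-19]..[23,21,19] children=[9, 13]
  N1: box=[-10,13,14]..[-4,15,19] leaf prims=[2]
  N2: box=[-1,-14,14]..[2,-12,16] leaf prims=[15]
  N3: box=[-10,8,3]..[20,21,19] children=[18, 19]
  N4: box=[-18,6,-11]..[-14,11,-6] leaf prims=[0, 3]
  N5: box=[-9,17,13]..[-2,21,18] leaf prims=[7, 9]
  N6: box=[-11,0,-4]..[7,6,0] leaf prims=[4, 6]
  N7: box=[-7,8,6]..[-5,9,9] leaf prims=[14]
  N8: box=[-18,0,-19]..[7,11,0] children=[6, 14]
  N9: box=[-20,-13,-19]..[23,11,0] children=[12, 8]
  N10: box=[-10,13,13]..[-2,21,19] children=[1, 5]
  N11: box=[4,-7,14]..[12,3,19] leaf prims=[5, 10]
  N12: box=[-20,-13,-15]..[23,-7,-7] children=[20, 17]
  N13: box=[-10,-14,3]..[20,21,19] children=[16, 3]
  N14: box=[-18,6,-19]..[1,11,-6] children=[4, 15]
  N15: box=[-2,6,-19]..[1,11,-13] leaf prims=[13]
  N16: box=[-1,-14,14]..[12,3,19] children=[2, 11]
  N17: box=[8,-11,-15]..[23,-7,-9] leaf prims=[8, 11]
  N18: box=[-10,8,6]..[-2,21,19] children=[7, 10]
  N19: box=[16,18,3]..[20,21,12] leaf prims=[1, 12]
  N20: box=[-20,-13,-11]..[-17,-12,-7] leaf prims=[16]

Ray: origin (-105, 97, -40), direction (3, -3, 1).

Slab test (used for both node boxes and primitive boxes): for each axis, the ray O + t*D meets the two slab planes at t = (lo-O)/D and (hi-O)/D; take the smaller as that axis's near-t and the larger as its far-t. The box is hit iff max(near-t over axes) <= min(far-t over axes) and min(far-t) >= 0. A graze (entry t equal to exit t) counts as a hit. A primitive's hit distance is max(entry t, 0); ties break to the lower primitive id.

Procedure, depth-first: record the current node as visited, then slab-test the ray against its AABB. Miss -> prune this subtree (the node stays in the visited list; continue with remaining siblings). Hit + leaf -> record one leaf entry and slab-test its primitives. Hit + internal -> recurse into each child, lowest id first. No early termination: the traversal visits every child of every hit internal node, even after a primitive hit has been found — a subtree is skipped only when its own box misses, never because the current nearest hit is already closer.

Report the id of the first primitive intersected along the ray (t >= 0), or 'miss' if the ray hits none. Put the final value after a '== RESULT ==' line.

Walk:
N0 x:[85/3,128/3] y:[76/3,37] z:[21,59] -> hit [85/3,37], descend [9, 13]
  N9 x:[85/3,128/3] y:[86/3,110/3] z:[21,40] -> hit [86/3,110/3], descend [8, 12]
    N8 x:[29,112/3] y:[86/3,97/3] z:[21,40] -> hit [29,97/3], descend [6, 14]
      N6 x:[94/3,112/3] y:[91/3,97/3] z:[36,40] -> miss, prune
      N14 x:[29,106/3] y:[86/3,91/3] z:[21,34] -> hit [29,91/3], descend [4, 15]
        N4 x:[29,91/3] y:[86/3,91/3] z:[29,34] -> hit [29,91/3] leaf, test {P0@t=29, P3@t=30}
        N15 x:[103/3,106/3] y:[86/3,91/3] z:[21,27] -> miss, prune
    N12 x:[85/3,128/3] y:[104/3,110/3] z:[25,33] -> miss, prune
  N13 x:[95/3,125/3] y:[76/3,37] z:[43,59] -> miss, prune

9 AABB tests over nodes [0, 9, 8, 6, 14, 4, 15, 12, 13]; 1 leaf entered; closest P0.

== RESULT ==
0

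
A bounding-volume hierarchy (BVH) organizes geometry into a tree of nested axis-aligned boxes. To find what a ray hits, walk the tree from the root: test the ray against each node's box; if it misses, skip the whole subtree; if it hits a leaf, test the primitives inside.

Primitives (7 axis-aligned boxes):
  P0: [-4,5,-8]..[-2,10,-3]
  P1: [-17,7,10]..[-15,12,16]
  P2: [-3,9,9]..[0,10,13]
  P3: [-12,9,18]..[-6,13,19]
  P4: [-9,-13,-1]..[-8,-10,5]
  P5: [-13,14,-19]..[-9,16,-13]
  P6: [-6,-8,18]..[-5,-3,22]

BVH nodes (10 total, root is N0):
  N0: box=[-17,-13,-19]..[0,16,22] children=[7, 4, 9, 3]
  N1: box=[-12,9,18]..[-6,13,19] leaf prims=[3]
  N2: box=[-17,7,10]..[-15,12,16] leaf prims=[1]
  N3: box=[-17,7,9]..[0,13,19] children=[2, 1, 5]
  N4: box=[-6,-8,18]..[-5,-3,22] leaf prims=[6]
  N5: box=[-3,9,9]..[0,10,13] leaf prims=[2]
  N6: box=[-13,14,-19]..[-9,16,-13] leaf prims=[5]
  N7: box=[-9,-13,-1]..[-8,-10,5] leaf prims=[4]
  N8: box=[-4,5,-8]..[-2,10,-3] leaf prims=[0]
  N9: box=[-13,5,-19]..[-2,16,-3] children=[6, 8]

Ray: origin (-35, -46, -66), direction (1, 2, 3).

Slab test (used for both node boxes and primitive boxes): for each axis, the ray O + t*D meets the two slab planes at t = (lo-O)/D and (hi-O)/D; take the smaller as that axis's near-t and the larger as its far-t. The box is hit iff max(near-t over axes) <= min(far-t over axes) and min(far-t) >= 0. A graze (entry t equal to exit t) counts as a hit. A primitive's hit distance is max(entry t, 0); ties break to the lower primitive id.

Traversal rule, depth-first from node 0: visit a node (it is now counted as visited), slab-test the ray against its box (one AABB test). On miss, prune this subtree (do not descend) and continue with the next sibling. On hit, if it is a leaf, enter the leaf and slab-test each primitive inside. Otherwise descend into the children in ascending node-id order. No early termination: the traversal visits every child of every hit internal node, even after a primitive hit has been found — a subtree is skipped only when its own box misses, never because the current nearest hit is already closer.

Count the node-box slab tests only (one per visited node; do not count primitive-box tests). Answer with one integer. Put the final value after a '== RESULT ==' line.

Walk:
N0 x:[18,35] y:[33/2,31] z:[47/3,88/3] -> hit [18,88/3], descend [3, 4, 7, 9]
  N3 x:[18,35] y:[53/2,59/2] z:[25,85/3] -> hit [53/2,85/3], descend [1, 2, 5]
    N1 x:[23,29] y:[55/2,59/2] z:[28,85/3] -> hit [28,85/3] leaf, test {P3@t=28}
    N2 x:[18,20] y:[53/2,29] z:[76/3,82/3] -> miss, prune
    N5 x:[32,35] y:[55/2,28] z:[25,79/3] -> miss, prune
  N4 x:[29,30] y:[19,43/2] z:[28,88/3] -> miss, prune
  N7 x:[26,27] y:[33/2,18] z:[65/3,71/3] -> miss, prune
  N9 x:[22,33] y:[51/2,31] z:[47/3,21] -> miss, prune

8 AABB tests over nodes [0, 3, 1, 2, 5, 4, 7, 9]; 1 leaf entered; closest P3.

== RESULT ==
8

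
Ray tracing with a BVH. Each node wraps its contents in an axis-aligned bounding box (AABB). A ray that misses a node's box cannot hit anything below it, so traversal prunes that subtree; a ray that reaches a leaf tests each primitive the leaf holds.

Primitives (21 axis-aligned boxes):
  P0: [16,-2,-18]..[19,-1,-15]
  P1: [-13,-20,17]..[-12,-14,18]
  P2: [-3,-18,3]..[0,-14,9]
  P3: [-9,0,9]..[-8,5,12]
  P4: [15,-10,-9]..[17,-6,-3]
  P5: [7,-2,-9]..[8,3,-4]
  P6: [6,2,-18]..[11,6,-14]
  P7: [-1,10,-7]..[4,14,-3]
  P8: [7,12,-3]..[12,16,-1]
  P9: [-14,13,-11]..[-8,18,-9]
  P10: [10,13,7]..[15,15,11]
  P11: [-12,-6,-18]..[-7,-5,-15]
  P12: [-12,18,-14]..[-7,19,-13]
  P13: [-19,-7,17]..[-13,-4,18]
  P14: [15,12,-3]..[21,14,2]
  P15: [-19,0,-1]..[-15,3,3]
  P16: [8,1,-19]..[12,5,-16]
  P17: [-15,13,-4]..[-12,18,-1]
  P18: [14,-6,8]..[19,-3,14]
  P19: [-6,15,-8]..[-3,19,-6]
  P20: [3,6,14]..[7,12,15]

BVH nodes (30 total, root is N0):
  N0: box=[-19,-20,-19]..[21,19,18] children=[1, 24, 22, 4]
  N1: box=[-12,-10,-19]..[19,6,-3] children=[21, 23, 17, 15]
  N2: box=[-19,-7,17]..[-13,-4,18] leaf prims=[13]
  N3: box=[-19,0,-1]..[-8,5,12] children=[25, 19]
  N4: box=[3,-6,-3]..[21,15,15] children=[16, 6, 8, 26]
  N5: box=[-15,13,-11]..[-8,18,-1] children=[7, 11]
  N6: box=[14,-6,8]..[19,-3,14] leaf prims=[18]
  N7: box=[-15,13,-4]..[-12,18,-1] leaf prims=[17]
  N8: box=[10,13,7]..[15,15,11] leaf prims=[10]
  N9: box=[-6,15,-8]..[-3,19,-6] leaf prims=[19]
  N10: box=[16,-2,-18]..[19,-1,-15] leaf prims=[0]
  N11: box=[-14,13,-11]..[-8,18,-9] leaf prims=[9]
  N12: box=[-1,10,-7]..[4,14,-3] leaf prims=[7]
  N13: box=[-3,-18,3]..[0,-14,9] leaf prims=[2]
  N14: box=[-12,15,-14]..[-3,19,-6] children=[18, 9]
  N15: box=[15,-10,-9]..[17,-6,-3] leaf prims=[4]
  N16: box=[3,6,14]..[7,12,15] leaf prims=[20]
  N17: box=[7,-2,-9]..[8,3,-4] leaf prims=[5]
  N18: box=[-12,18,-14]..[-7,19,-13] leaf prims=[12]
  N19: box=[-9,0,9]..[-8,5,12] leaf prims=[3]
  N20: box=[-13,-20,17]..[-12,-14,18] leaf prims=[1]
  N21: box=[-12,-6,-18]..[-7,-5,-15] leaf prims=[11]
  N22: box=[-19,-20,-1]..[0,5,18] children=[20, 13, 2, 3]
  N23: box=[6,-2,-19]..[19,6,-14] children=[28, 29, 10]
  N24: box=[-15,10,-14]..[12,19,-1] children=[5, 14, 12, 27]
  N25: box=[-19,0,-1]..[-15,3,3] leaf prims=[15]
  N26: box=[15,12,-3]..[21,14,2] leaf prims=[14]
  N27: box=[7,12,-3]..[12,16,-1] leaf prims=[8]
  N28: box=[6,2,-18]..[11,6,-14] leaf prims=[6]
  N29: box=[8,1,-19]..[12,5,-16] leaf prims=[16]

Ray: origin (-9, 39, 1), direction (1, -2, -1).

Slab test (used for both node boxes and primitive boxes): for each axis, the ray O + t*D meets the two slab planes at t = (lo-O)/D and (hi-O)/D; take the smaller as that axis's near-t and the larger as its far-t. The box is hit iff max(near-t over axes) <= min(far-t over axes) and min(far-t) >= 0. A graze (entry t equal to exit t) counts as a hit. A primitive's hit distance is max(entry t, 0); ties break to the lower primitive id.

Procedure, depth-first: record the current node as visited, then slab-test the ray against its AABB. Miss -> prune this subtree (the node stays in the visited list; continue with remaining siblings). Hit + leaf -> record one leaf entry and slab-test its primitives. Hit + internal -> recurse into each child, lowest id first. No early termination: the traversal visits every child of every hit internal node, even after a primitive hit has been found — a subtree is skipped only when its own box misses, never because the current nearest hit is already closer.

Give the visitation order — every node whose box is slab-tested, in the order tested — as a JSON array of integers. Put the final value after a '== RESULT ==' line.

Trace the traversal:
N0 x:[-10,30] y:[10,59/2] z:[-17,20] -> hit [10,20], descend [1, 4, 22, 24]
  N1 x:[-3,28] y:[33/2,49/2] z:[4,20] -> hit [33/2,20], descend [15, 17, 21, 23]
    N15 x:[24,26] y:[45/2,49/2] z:[4,10] -> miss, prune
    N17 x:[16,17] y:[18,41/2] z:[5,10] -> miss, prune
    N21 x:[-3,2] y:[22,45/2] z:[16,19] -> miss, prune
    N23 x:[15,28] y:[33/2,41/2] z:[15,20] -> hit [33/2,20], descend [10, 28, 29]
      N10 x:[25,28] y:[20,41/2] z:[16,19] -> miss, prune
      N28 x:[15,20] y:[33/2,37/2] z:[15,19] -> hit [33/2,37/2] leaf, test {P6@t=33/2}
      N29 x:[17,21] y:[17,19] z:[17,20] -> hit [17,19] leaf, test {P16@t=17}
  N4 x:[12,30] y:[12,45/2] z:[-14,4] -> miss, prune
  N22 x:[-10,9] y:[17,59/2] z:[-17,2] -> miss, prune
  N24 x:[-6,21] y:[10,29/2] z:[2,15] -> hit [10,29/2], descend [5, 12, 14, 27]
    N5 x:[-6,1] y:[21/2,13] z:[2,12] -> miss, prune
    N12 x:[8,13] y:[25/2,29/2] z:[4,8] -> miss, prune
    N14 x:[-3,6] y:[10,12] z:[7,15] -> miss, prune
    N27 x:[16,21] y:[23/2,27/2] z:[2,4] -> miss, prune

16 AABB tests over nodes [0, 1, 15, 17, 21, 23, 10, 28, 29, 4, 22, 24, 5, 12, 14, 27]; 2 leaves entered; closest P6.

== RESULT ==
[0, 1, 15, 17, 21, 23, 10, 28, 29, 4, 22, 24, 5, 12, 14, 27]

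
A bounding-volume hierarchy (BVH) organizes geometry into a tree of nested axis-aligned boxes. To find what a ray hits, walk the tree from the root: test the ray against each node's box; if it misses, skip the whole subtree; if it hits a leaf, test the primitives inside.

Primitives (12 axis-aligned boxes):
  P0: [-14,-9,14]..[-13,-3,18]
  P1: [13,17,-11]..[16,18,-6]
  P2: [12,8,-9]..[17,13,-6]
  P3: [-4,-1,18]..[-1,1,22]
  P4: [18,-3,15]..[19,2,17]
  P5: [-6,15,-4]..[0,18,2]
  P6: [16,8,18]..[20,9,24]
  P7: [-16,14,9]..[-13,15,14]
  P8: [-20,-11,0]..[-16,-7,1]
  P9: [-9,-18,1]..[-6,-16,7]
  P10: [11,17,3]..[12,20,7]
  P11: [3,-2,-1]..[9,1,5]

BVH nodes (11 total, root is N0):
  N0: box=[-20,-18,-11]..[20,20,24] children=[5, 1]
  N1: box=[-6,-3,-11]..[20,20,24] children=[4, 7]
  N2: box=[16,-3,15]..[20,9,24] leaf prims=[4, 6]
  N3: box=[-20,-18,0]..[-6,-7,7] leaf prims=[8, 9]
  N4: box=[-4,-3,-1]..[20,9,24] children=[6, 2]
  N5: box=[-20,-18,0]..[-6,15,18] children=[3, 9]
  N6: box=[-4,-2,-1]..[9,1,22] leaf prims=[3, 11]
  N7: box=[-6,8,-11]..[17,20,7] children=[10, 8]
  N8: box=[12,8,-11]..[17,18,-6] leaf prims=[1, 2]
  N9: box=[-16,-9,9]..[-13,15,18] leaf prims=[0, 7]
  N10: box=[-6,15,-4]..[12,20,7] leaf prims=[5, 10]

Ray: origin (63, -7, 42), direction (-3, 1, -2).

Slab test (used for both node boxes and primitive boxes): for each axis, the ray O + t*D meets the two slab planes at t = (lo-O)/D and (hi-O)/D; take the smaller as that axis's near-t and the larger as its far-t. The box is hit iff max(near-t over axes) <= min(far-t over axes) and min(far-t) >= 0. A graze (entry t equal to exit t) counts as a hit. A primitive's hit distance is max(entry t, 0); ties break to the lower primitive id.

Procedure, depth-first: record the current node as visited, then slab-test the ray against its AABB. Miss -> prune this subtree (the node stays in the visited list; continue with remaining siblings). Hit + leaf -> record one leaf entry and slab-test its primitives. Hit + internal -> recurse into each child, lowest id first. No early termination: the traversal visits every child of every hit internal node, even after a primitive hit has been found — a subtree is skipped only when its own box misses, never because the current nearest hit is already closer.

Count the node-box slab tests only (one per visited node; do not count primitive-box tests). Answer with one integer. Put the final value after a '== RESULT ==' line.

Walk:
N0 x:[43/3,83/3] y:[-11,27] z:[9,53/2] -> hit [43/3,53/2], descend [1, 5]
  N1 x:[43/3,23] y:[4,27] z:[9,53/2] -> hit [43/3,23], descend [4, 7]
    N4 x:[43/3,67/3] y:[4,16] z:[9,43/2] -> hit [43/3,16], descend [2, 6]
      N2 x:[43/3,47/3] y:[4,16] z:[9,27/2] -> miss, prune
      N6 x:[18,67/3] y:[5,8] z:[10,43/2] -> miss, prune
    N7 x:[46/3,23] y:[15,27] z:[35/2,53/2] -> hit [35/2,23], descend [8, 10]
      N8 x:[46/3,17] y:[15,25] z:[24,53/2] -> miss, prune
      N10 x:[17,23] y:[22,27] z:[35/2,23] -> hit [22,23] leaf, test {P5@t=22, P10(miss)}
  N5 x:[23,83/3] y:[-11,22] z:[12,21] -> miss, prune

9 AABB tests over nodes [0, 1, 4, 2, 6, 7, 8, 10, 5]; 1 leaf entered; closest P5.

== RESULT ==
9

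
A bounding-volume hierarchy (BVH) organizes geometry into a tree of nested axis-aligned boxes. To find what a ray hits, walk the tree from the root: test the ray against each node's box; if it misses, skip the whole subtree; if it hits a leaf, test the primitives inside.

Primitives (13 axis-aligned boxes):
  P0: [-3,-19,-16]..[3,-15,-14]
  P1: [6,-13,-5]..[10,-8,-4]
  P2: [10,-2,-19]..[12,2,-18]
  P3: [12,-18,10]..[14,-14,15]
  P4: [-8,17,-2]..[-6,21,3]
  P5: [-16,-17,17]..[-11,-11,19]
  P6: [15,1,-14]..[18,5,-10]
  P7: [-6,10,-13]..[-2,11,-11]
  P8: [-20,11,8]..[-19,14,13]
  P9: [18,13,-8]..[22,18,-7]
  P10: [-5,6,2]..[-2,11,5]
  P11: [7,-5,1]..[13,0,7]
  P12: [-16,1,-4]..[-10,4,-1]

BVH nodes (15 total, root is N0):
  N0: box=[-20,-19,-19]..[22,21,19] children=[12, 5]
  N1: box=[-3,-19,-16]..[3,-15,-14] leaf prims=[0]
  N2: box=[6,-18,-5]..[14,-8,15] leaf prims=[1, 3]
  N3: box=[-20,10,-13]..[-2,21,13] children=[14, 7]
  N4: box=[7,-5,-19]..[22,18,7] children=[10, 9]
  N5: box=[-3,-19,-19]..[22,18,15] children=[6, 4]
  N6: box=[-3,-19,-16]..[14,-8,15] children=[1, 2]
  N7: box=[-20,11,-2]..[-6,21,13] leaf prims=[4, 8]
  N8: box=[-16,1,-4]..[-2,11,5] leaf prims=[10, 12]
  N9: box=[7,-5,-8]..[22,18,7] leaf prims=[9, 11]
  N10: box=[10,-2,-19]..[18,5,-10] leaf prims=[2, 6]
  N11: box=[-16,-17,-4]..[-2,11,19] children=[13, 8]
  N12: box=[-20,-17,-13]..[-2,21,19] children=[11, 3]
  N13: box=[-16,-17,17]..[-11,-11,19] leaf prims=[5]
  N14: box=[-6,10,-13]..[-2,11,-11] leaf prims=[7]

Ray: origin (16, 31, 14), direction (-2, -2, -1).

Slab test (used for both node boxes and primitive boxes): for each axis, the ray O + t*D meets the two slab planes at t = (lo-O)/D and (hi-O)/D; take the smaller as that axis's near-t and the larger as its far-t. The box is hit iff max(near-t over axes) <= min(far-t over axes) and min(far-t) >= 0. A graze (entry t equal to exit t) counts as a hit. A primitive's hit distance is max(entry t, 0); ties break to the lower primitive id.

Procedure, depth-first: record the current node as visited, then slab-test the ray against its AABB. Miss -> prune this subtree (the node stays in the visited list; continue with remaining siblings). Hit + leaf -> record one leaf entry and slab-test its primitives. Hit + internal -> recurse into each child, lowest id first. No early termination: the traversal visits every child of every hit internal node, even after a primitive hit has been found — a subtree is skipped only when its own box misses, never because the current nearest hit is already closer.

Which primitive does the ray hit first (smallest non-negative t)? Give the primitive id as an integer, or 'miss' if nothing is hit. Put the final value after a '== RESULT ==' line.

Trace the traversal:
N0 x:[-3,18] y:[5,25] z:[-5,33] -> hit [5,18], descend [5, 12]
  N5 x:[-3,19/2] y:[13/2,25] z:[-1,33] -> hit [13/2,19/2], descend [4, 6]
    N4 x:[-3,9/2] y:[13/2,18] z:[7,33] -> miss, prune
    N6 x:[1,19/2] y:[39/2,25] z:[-1,30] -> miss, prune
  N12 x:[9,18] y:[5,24] z:[-5,27] -> hit [9,18], descend [3, 11]
    N3 x:[9,18] y:[5,21/2] z:[1,27] -> hit [9,21/2], descend [7, 14]
      N7 x:[11,18] y:[5,10] z:[1,16] -> miss, prune
      N14 x:[9,11] y:[10,21/2] z:[25,27] -> miss, prune
    N11 x:[9,16] y:[10,24] z:[-5,18] -> hit [10,16], descend [8, 13]
      N8 x:[9,16] y:[10,15] z:[9,18] -> hit [10,15] leaf, test {P10@t=10, P12@t=15}
      N13 x:[27/2,16] y:[21,24] z:[-5,-3] -> miss, prune

order=[0, 5, 4, 6, 12, 3, 7, 14, 11, 8, 13]  |boxes|=11  |leaves|=1  hit=P10

== RESULT ==
10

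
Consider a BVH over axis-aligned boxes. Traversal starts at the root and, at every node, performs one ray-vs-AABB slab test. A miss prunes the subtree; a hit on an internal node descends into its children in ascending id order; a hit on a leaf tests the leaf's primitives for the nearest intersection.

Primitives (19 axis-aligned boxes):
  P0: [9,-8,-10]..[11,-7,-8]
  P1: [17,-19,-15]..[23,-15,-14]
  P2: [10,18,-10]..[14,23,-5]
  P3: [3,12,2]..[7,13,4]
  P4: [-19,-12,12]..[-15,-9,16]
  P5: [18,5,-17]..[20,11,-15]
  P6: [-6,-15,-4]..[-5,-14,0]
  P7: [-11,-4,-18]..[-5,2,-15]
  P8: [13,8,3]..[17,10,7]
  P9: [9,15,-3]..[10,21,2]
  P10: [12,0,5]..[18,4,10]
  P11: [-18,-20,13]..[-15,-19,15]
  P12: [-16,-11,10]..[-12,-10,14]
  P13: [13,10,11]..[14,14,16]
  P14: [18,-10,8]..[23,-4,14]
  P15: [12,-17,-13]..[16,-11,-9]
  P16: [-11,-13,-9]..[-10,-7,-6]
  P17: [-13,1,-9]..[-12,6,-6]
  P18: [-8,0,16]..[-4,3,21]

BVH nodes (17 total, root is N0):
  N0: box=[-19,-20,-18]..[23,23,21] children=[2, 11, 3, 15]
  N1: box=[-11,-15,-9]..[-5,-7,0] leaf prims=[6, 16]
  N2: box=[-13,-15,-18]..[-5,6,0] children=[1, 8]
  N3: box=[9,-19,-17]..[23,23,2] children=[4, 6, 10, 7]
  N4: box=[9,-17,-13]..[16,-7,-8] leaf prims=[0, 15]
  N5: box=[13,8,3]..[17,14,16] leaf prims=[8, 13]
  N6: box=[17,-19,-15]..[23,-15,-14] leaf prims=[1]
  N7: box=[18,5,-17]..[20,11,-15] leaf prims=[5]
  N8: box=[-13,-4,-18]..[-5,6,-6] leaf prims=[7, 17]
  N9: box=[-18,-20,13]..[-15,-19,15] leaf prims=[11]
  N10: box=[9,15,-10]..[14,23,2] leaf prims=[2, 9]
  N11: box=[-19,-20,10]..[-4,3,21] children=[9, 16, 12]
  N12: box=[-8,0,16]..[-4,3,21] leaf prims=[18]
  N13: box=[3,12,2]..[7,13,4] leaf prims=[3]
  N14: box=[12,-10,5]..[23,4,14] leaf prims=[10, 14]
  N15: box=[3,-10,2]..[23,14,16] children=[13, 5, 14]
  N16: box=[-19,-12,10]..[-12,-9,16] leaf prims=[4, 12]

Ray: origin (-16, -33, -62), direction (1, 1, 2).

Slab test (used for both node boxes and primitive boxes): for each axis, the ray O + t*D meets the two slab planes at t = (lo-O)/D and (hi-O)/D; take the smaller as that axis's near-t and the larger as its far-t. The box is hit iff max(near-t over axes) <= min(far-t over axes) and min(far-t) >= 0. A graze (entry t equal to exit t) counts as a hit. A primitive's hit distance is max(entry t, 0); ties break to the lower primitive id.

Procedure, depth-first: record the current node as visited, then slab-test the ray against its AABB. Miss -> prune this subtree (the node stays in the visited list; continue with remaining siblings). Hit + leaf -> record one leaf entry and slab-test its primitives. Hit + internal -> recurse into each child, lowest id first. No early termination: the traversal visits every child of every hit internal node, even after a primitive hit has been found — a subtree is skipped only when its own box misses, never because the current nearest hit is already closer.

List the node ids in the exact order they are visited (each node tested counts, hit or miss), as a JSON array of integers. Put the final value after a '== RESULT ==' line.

Trace the traversal:
N0 x:[-3,39] y:[13,56] z:[22,83/2] -> hit [22,39], descend [2, 3, 11, 15]
  N2 x:[3,11] y:[18,39] z:[22,31] -> miss, prune
  N3 x:[25,39] y:[14,56] z:[45/2,32] -> hit [25,32], descend [4, 6, 7, 10]
    N4 x:[25,32] y:[16,26] z:[49/2,27] -> hit [25,26] leaf, test {P0@t=26, P15(miss)}
    N6 x:[33,39] y:[14,18] z:[47/2,24] -> miss, prune
    N7 x:[34,36] y:[38,44] z:[45/2,47/2] -> miss, prune
    N10 x:[25,30] y:[48,56] z:[26,32] -> miss, prune
  N11 x:[-3,12] y:[13,36] z:[36,83/2] -> miss, prune
  N15 x:[19,39] y:[23,47] z:[32,39] -> hit [32,39], descend [5, 13, 14]
    N5 x:[29,33] y:[41,47] z:[65/2,39] -> miss, prune
    N13 x:[19,23] y:[45,46] z:[32,33] -> miss, prune
    N14 x:[28,39] y:[23,37] z:[67/2,38] -> hit [67/2,37] leaf, test {P10@t=67/2, P14(miss)}

order=[0, 2, 3, 4, 6, 7, 10, 11, 15, 5, 13, 14]  |boxes|=12  |leaves|=2  hit=P0

== RESULT ==
[0, 2, 3, 4, 6, 7, 10, 11, 15, 5, 13, 14]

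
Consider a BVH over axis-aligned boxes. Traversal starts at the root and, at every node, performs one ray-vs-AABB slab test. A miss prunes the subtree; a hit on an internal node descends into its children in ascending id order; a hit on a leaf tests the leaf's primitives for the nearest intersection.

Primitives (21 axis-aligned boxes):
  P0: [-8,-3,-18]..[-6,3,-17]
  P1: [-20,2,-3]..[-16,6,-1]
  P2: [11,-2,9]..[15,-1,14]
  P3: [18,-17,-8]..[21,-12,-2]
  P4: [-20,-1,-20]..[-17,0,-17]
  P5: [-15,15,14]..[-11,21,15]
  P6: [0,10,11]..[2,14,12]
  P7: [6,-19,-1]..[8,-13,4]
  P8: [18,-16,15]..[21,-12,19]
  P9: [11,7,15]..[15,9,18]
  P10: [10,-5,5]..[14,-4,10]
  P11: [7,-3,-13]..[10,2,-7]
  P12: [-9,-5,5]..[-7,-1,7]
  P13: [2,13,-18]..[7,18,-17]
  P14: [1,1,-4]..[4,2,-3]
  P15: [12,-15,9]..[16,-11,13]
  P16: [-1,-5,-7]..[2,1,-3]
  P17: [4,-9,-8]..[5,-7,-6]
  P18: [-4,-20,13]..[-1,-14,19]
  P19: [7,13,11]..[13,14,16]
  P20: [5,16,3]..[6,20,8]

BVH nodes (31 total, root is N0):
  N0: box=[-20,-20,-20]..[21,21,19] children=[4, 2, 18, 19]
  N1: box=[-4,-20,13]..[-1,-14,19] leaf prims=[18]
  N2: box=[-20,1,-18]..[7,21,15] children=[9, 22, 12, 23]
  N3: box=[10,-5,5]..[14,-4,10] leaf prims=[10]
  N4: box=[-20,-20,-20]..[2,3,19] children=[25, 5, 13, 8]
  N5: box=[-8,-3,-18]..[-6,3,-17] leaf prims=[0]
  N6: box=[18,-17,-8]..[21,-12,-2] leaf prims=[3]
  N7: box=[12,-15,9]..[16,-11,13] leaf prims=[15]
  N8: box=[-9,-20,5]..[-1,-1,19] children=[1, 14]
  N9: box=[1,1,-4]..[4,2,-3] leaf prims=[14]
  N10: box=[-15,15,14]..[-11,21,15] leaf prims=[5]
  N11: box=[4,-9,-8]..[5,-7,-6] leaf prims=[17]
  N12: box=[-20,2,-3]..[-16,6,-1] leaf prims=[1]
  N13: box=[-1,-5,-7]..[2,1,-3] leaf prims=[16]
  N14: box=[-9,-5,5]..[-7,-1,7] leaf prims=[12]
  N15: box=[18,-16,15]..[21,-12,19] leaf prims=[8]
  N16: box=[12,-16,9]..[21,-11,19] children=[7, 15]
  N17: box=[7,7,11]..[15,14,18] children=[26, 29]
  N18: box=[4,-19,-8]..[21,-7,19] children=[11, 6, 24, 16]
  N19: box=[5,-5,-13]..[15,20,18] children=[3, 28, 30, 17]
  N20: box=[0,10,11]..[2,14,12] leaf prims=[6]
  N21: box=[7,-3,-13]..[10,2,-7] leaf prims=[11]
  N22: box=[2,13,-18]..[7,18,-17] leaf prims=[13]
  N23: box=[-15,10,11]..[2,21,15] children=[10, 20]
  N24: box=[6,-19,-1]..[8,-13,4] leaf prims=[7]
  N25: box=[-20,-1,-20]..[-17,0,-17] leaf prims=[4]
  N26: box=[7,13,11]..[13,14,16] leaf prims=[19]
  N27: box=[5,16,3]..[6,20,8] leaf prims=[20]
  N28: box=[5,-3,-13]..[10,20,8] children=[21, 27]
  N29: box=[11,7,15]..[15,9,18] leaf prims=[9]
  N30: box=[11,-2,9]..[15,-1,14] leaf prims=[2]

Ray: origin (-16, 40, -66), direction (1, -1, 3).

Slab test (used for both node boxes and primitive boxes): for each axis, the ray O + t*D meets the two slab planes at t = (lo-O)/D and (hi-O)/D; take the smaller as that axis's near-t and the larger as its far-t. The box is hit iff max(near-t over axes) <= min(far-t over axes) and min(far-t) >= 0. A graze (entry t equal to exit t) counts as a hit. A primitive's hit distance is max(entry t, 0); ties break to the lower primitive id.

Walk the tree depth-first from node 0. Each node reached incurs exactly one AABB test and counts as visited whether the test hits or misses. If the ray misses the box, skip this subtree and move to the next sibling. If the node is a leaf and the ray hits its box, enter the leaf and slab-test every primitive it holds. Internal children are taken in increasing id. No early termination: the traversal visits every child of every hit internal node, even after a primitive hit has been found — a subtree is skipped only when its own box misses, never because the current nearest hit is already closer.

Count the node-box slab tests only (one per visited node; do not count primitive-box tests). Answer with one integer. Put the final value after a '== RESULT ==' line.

Walk:
N0 x:[-4,37] y:[19,60] z:[46/3,85/3] -> hit [19,85/3], descend [2, 4, 18, 19]
  N2 x:[-4,23] y:[19,39] z:[16,27] -> hit [19,23], descend [9, 12, 22, 23]
    N9 x:[17,20] y:[38,39] z:[62/3,21] -> miss, prune
    N12 x:[-4,0] y:[34,38] z:[21,65/3] -> miss, prune
    N22 x:[18,23] y:[22,27] z:[16,49/3] -> miss, prune
    N23 x:[1,18] y:[19,30] z:[77/3,27] -> miss, prune
  N4 x:[-4,18] y:[37,60] z:[46/3,85/3] -> miss, prune
  N18 x:[20,37] y:[47,59] z:[58/3,85/3] -> miss, prune
  N19 x:[21,31] y:[20,45] z:[53/3,28] -> hit [21,28], descend [3, 17, 28, 30]
    N3 x:[26,30] y:[44,45] z:[71/3,76/3] -> miss, prune
    N17 x:[23,31] y:[26,33] z:[77/3,28] -> hit [26,28], descend [26, 29]
      N26 x:[23,29] y:[26,27] z:[77/3,82/3] -> hit [26,27] leaf, test {P19@t=26}
      N29 x:[27,31] y:[31,33] z:[27,28] -> miss, prune
    N28 x:[21,26] y:[20,43] z:[53/3,74/3] -> hit [21,74/3], descend [21, 27]
      N21 x:[23,26] y:[38,43] z:[53/3,59/3] -> miss, prune
      N27 x:[21,22] y:[20,24] z:[23,74/3] -> miss, prune
    N30 x:[27,31] y:[41,42] z:[25,80/3] -> miss, prune

order=[0, 2, 9, 12, 22, 23, 4, 18, 19, 3, 17, 26, 29, 28, 21, 27, 30]  |boxes|=17  |leaves|=1  hit=P19

== RESULT ==
17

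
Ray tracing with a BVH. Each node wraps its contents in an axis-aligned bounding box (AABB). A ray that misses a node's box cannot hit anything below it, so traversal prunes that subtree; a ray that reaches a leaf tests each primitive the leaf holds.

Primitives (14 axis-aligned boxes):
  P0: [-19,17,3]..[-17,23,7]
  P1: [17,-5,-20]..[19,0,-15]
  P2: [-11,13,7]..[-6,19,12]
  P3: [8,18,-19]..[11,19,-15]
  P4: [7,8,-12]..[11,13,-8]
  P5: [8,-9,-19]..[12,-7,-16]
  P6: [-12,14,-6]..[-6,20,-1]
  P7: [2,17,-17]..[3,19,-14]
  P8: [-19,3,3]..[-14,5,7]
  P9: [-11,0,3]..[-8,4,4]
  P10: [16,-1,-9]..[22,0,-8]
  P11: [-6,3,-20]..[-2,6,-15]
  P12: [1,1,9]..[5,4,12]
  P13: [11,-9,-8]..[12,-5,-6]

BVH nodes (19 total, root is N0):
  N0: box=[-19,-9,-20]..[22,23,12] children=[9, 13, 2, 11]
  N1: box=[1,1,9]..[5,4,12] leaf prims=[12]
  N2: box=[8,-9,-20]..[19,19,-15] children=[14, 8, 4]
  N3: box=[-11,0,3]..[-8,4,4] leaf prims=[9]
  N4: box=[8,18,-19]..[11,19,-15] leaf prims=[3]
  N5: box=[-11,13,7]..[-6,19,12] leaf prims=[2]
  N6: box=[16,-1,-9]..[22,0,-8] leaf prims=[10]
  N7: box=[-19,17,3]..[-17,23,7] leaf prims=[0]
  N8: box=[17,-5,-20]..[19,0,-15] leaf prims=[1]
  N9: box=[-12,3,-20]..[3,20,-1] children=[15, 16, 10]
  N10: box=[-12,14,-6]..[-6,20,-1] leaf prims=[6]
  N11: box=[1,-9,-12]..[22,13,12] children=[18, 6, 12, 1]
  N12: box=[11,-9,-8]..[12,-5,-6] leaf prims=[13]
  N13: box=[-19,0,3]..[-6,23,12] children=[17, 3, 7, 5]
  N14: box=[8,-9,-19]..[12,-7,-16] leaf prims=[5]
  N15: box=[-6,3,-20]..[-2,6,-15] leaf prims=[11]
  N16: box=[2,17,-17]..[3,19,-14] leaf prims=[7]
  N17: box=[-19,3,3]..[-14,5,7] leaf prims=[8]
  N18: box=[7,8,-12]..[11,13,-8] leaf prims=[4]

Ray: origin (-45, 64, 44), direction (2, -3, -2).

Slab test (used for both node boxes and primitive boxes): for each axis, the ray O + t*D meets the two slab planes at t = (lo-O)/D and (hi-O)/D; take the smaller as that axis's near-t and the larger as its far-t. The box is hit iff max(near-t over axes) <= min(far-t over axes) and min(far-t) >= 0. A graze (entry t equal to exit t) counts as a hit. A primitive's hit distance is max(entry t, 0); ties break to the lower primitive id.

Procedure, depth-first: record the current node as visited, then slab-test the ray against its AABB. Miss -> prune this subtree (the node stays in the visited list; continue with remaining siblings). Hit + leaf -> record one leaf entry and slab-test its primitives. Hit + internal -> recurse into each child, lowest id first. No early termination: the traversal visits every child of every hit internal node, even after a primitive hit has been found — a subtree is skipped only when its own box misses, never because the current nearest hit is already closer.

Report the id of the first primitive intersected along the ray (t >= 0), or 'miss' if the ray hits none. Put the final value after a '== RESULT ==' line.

Trace the traversal:
N0 x:[13,67/2] y:[41/3,73/3] z:[16,32] -> hit [16,73/3], descend [2, 9, 11, 13]
  N2 x:[53/2,32] y:[15,73/3] z:[59/2,32] -> miss, prune
  N9 x:[33/2,24] y:[44/3,61/3] z:[45/2,32] -> miss, prune
  N11 x:[23,67/2] y:[17,73/3] z:[16,28] -> hit [23,73/3], descend [1, 6, 12, 18]
    N1 x:[23,25] y:[20,21] z:[16,35/2] -> miss, prune
    N6 x:[61/2,67/2] y:[64/3,65/3] z:[26,53/2] -> miss, prune
    N12 x:[28,57/2] y:[23,73/3] z:[25,26] -> miss, prune
    N18 x:[26,28] y:[17,56/3] z:[26,28] -> miss, prune
  N13 x:[13,39/2] y:[41/3,64/3] z:[16,41/2] -> hit [16,39/2], descend [3, 5, 7, 17]
    N3 x:[17,37/2] y:[20,64/3] z:[20,41/2] -> miss, prune
    N5 x:[17,39/2] y:[15,17] z:[16,37/2] -> hit [17,17] leaf, test {P2@t=17}
    N7 x:[13,14] y:[41/3,47/3] z:[37/2,41/2] -> miss, prune
    N17 x:[13,31/2] y:[59/3,61/3] z:[37/2,41/2] -> miss, prune

order=[0, 2, 9, 11, 1, 6, 12, 18, 13, 3, 5, 7, 17]  |boxes|=13  |leaves|=1  hit=P2

== RESULT ==
2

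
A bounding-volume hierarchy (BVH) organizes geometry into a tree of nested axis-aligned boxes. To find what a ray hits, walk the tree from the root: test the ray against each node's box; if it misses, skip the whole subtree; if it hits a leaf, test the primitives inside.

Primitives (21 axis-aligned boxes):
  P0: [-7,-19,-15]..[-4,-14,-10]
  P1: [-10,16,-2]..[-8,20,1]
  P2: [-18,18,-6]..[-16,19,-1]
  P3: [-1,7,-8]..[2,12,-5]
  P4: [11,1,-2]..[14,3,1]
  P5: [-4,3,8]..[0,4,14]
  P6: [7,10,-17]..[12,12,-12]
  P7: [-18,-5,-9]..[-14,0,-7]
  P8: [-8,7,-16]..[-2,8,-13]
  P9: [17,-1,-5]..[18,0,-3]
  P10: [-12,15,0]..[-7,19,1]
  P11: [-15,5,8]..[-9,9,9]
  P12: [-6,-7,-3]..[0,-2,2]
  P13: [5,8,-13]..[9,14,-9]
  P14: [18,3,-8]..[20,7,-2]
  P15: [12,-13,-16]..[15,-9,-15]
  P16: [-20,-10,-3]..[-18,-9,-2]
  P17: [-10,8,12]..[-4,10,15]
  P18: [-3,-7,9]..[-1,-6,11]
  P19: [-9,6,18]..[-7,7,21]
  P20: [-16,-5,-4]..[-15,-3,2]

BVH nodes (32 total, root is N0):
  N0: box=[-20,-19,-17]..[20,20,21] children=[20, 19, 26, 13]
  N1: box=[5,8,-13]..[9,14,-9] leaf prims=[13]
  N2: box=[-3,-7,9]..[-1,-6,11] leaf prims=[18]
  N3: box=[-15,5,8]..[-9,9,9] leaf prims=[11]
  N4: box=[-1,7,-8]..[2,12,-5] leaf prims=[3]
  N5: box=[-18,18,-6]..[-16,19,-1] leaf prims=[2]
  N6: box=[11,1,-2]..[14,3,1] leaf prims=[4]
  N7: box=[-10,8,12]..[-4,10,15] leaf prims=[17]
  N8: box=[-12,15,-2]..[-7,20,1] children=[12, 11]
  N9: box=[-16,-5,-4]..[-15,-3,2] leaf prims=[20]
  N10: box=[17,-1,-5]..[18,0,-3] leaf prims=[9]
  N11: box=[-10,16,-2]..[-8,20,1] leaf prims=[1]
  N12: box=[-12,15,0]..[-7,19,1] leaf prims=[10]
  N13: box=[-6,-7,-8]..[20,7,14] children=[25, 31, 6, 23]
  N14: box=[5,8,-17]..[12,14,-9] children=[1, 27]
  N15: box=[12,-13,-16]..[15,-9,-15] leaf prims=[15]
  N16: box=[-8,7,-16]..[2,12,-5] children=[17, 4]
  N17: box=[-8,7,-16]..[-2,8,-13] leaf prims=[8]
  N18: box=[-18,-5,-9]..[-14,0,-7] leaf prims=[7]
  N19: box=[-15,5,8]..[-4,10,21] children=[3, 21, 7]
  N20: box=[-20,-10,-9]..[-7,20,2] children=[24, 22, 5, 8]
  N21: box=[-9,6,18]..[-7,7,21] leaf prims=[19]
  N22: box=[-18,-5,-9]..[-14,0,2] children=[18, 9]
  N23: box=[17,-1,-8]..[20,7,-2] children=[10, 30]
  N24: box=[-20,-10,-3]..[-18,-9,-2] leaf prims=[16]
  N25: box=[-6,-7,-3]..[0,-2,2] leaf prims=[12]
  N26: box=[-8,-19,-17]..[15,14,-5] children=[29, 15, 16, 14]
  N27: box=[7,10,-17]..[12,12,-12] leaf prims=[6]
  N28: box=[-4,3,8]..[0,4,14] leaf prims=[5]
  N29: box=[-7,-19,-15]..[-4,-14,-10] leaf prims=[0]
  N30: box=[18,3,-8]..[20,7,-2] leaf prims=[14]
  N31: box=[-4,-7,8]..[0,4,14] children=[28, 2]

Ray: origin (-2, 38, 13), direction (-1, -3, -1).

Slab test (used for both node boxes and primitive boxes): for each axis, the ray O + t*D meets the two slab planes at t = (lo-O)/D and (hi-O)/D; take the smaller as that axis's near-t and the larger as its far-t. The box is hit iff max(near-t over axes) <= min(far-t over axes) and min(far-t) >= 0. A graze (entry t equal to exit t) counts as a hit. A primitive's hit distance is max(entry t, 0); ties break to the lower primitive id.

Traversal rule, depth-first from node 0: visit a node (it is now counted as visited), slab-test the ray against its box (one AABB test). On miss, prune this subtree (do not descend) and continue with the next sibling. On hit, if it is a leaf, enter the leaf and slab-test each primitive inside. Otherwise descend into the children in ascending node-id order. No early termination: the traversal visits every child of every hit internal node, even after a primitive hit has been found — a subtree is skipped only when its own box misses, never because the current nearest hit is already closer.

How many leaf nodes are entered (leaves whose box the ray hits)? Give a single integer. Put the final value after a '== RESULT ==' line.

Walk:
N0 x:[-22,18] y:[6,19] z:[-8,30] -> hit [6,18], descend [13, 19, 20, 26]
  N13 x:[-22,4] y:[31/3,15] z:[-1,21] -> miss, prune
  N19 x:[2,13] y:[28/3,11] z:[-8,5] -> miss, prune
  N20 x:[5,18] y:[6,16] z:[11,22] -> hit [11,16], descend [5, 8, 22, 24]
    N5 x:[14,16] y:[19/3,20/3] z:[14,19] -> miss, prune
    N8 x:[5,10] y:[6,23/3] z:[12,15] -> miss, prune
    N22 x:[12,16] y:[38/3,43/3] z:[11,22] -> hit [38/3,43/3], descend [9, 18]
      N9 x:[13,14] y:[41/3,43/3] z:[11,17] -> hit [41/3,14] leaf, test {P20@t=41/3}
      N18 x:[12,16] y:[38/3,43/3] z:[20,22] -> miss, prune
    N24 x:[16,18] y:[47/3,16] z:[15,16] -> hit [16,16] leaf, test {P16@t=16}
  N26 x:[-17,6] y:[8,19] z:[18,30] -> miss, prune

order=[0, 13, 19, 20, 5, 8, 22, 9, 18, 24, 26]  |boxes|=11  |leaves|=2  hit=P20

== RESULT ==
2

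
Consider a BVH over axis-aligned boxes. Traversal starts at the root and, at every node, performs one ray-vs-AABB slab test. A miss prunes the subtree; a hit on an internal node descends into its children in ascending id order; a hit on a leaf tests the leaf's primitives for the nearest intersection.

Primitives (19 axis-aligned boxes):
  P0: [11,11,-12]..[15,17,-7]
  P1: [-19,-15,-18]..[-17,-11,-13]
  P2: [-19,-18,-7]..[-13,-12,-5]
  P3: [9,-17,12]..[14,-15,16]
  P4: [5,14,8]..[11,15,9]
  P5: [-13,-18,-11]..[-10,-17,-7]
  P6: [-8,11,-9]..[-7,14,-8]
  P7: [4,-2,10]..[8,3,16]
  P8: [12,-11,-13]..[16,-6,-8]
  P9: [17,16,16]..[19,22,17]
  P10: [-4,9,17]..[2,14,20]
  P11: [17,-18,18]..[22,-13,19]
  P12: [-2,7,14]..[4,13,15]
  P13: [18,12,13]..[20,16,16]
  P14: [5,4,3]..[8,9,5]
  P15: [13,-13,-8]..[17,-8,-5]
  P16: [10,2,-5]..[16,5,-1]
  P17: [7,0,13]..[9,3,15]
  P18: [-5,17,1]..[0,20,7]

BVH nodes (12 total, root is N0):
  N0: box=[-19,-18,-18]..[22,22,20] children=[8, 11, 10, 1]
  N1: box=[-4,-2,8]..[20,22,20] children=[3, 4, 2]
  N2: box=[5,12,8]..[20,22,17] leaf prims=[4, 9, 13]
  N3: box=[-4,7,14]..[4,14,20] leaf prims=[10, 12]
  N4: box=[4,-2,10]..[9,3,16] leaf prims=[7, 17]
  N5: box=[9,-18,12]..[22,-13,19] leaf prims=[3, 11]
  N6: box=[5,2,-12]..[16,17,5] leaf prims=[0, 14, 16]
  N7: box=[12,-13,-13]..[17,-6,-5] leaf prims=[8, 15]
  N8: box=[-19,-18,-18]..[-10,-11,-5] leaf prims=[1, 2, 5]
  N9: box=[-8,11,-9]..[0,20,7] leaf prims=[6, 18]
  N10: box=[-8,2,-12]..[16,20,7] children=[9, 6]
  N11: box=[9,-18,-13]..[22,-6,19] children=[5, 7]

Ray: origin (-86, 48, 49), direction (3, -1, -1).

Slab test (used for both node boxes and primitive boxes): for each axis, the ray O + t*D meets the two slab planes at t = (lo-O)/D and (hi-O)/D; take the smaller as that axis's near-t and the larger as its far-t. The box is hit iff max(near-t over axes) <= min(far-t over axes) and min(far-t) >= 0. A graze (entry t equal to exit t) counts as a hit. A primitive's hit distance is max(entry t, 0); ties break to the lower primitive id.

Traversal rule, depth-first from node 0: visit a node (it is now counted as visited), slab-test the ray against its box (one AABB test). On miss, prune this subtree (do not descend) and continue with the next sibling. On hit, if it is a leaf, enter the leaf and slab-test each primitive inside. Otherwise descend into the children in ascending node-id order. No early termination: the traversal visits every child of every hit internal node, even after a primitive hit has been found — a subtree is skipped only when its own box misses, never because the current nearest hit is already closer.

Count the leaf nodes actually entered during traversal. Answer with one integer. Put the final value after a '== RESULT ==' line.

Trace the traversal:
N0 x:[67/3,36] y:[26,66] z:[29,67] -> hit [29,36], descend [1, 8, 10, 11]
  N1 x:[82/3,106/3] y:[26,50] z:[29,41] -> hit [29,106/3], descend [2, 3, 4]
    N2 x:[91/3,106/3] y:[26,36] z:[32,41] -> hit [32,106/3] leaf, test {P4(miss), P9(miss), P13@t=104/3}
    N3 x:[82/3,30] y:[34,41] z:[29,35] -> miss, prune
    N4 x:[30,95/3] y:[45,50] z:[33,39] -> miss, prune
  N8 x:[67/3,76/3] y:[59,66] z:[54,67] -> miss, prune
  N10 x:[26,34] y:[28,46] z:[42,61] -> miss, prune
  N11 x:[95/3,36] y:[54,66] z:[30,62] -> miss, prune

Summary -> nodes [0, 1, 2, 3, 4, 8, 10, 11]; box-tests=8; leaf-entries=1; first=P13

== RESULT ==
1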